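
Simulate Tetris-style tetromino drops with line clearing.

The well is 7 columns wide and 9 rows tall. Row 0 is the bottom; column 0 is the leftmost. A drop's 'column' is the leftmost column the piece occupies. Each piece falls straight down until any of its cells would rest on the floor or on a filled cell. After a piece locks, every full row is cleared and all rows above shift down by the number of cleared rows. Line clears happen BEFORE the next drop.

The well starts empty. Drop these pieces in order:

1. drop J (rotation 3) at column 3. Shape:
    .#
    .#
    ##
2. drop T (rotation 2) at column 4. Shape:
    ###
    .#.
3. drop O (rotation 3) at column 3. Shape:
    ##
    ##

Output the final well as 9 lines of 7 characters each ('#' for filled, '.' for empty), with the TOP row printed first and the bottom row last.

Answer: .......
.......
.......
...##..
...##..
....###
....##.
....#..
...##..

Derivation:
Drop 1: J rot3 at col 3 lands with bottom-row=0; cleared 0 line(s) (total 0); column heights now [0 0 0 1 3 0 0], max=3
Drop 2: T rot2 at col 4 lands with bottom-row=2; cleared 0 line(s) (total 0); column heights now [0 0 0 1 4 4 4], max=4
Drop 3: O rot3 at col 3 lands with bottom-row=4; cleared 0 line(s) (total 0); column heights now [0 0 0 6 6 4 4], max=6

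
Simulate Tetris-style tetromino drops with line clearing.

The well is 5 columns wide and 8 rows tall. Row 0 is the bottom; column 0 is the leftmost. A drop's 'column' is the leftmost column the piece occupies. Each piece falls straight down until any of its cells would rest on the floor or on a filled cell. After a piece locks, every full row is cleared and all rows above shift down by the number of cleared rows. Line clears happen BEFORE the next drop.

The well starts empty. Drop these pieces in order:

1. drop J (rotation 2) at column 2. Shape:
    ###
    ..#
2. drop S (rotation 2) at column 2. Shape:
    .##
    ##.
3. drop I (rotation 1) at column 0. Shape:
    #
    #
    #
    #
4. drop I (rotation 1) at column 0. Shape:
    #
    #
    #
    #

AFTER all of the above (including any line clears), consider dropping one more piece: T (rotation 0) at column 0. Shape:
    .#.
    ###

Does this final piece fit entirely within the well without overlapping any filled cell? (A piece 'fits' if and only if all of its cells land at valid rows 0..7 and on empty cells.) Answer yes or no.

Drop 1: J rot2 at col 2 lands with bottom-row=0; cleared 0 line(s) (total 0); column heights now [0 0 2 2 2], max=2
Drop 2: S rot2 at col 2 lands with bottom-row=2; cleared 0 line(s) (total 0); column heights now [0 0 3 4 4], max=4
Drop 3: I rot1 at col 0 lands with bottom-row=0; cleared 0 line(s) (total 0); column heights now [4 0 3 4 4], max=4
Drop 4: I rot1 at col 0 lands with bottom-row=4; cleared 0 line(s) (total 0); column heights now [8 0 3 4 4], max=8
Test piece T rot0 at col 0 (width 3): heights before test = [8 0 3 4 4]; fits = False

Answer: no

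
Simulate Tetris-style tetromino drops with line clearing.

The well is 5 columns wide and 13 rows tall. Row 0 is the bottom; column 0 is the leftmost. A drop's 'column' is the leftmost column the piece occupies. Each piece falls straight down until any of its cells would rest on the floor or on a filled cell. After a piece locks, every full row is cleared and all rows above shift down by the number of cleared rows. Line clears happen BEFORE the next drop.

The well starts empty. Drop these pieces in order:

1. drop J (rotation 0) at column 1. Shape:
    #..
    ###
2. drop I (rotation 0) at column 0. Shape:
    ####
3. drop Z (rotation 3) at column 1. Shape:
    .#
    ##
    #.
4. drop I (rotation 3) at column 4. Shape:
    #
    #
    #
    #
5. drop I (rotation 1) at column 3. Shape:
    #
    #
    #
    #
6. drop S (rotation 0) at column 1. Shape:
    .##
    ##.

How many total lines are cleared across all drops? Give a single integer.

Answer: 1

Derivation:
Drop 1: J rot0 at col 1 lands with bottom-row=0; cleared 0 line(s) (total 0); column heights now [0 2 1 1 0], max=2
Drop 2: I rot0 at col 0 lands with bottom-row=2; cleared 0 line(s) (total 0); column heights now [3 3 3 3 0], max=3
Drop 3: Z rot3 at col 1 lands with bottom-row=3; cleared 0 line(s) (total 0); column heights now [3 5 6 3 0], max=6
Drop 4: I rot3 at col 4 lands with bottom-row=0; cleared 1 line(s) (total 1); column heights now [0 4 5 1 3], max=5
Drop 5: I rot1 at col 3 lands with bottom-row=1; cleared 0 line(s) (total 1); column heights now [0 4 5 5 3], max=5
Drop 6: S rot0 at col 1 lands with bottom-row=5; cleared 0 line(s) (total 1); column heights now [0 6 7 7 3], max=7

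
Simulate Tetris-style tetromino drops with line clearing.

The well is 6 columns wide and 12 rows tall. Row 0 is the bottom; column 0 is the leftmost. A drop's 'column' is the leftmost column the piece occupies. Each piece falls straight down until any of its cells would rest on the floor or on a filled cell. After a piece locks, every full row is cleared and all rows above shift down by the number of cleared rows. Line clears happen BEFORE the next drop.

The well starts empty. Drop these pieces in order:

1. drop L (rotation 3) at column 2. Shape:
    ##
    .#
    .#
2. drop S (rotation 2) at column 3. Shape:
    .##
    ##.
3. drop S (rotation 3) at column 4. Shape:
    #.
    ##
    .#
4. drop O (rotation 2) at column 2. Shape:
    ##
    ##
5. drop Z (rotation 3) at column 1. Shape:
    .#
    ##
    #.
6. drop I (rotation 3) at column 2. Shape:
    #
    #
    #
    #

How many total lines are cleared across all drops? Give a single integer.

Answer: 0

Derivation:
Drop 1: L rot3 at col 2 lands with bottom-row=0; cleared 0 line(s) (total 0); column heights now [0 0 3 3 0 0], max=3
Drop 2: S rot2 at col 3 lands with bottom-row=3; cleared 0 line(s) (total 0); column heights now [0 0 3 4 5 5], max=5
Drop 3: S rot3 at col 4 lands with bottom-row=5; cleared 0 line(s) (total 0); column heights now [0 0 3 4 8 7], max=8
Drop 4: O rot2 at col 2 lands with bottom-row=4; cleared 0 line(s) (total 0); column heights now [0 0 6 6 8 7], max=8
Drop 5: Z rot3 at col 1 lands with bottom-row=5; cleared 0 line(s) (total 0); column heights now [0 7 8 6 8 7], max=8
Drop 6: I rot3 at col 2 lands with bottom-row=8; cleared 0 line(s) (total 0); column heights now [0 7 12 6 8 7], max=12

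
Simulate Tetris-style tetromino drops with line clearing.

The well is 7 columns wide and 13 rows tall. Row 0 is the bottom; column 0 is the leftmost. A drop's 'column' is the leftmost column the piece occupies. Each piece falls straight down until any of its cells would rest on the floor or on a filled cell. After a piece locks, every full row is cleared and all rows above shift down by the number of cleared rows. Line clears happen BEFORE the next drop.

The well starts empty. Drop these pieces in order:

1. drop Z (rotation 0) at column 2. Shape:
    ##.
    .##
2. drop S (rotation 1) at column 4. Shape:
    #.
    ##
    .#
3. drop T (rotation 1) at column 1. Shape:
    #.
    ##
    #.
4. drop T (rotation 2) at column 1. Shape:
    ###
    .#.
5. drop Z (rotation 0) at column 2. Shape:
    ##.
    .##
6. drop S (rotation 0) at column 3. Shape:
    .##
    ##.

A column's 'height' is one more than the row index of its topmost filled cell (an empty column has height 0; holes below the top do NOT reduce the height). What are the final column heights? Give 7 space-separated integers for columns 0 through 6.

Answer: 0 5 7 8 9 9 0

Derivation:
Drop 1: Z rot0 at col 2 lands with bottom-row=0; cleared 0 line(s) (total 0); column heights now [0 0 2 2 1 0 0], max=2
Drop 2: S rot1 at col 4 lands with bottom-row=0; cleared 0 line(s) (total 0); column heights now [0 0 2 2 3 2 0], max=3
Drop 3: T rot1 at col 1 lands with bottom-row=1; cleared 0 line(s) (total 0); column heights now [0 4 3 2 3 2 0], max=4
Drop 4: T rot2 at col 1 lands with bottom-row=3; cleared 0 line(s) (total 0); column heights now [0 5 5 5 3 2 0], max=5
Drop 5: Z rot0 at col 2 lands with bottom-row=5; cleared 0 line(s) (total 0); column heights now [0 5 7 7 6 2 0], max=7
Drop 6: S rot0 at col 3 lands with bottom-row=7; cleared 0 line(s) (total 0); column heights now [0 5 7 8 9 9 0], max=9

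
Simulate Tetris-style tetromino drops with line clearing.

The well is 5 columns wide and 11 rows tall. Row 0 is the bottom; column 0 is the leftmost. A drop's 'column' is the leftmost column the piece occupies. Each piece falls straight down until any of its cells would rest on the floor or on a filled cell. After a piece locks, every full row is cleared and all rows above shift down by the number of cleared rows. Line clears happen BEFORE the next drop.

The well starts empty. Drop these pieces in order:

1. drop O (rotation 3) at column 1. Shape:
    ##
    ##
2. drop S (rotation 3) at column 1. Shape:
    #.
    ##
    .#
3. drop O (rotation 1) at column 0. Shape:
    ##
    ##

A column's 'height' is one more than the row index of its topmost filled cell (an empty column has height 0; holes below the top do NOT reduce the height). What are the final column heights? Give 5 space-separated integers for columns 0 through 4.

Drop 1: O rot3 at col 1 lands with bottom-row=0; cleared 0 line(s) (total 0); column heights now [0 2 2 0 0], max=2
Drop 2: S rot3 at col 1 lands with bottom-row=2; cleared 0 line(s) (total 0); column heights now [0 5 4 0 0], max=5
Drop 3: O rot1 at col 0 lands with bottom-row=5; cleared 0 line(s) (total 0); column heights now [7 7 4 0 0], max=7

Answer: 7 7 4 0 0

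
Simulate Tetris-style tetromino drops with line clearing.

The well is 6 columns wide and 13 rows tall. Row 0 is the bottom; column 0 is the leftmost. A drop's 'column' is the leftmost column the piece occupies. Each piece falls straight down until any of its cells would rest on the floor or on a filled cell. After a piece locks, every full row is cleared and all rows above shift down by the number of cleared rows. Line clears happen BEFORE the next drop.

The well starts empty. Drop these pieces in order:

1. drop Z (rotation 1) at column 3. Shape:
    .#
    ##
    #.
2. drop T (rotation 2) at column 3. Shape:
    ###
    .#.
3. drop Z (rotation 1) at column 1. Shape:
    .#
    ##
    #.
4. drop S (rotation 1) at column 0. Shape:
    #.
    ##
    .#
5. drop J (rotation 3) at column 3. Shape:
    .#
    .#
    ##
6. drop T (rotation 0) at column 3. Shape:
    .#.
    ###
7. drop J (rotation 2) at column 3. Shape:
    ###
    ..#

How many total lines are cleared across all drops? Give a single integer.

Answer: 0

Derivation:
Drop 1: Z rot1 at col 3 lands with bottom-row=0; cleared 0 line(s) (total 0); column heights now [0 0 0 2 3 0], max=3
Drop 2: T rot2 at col 3 lands with bottom-row=3; cleared 0 line(s) (total 0); column heights now [0 0 0 5 5 5], max=5
Drop 3: Z rot1 at col 1 lands with bottom-row=0; cleared 0 line(s) (total 0); column heights now [0 2 3 5 5 5], max=5
Drop 4: S rot1 at col 0 lands with bottom-row=2; cleared 0 line(s) (total 0); column heights now [5 4 3 5 5 5], max=5
Drop 5: J rot3 at col 3 lands with bottom-row=5; cleared 0 line(s) (total 0); column heights now [5 4 3 6 8 5], max=8
Drop 6: T rot0 at col 3 lands with bottom-row=8; cleared 0 line(s) (total 0); column heights now [5 4 3 9 10 9], max=10
Drop 7: J rot2 at col 3 lands with bottom-row=9; cleared 0 line(s) (total 0); column heights now [5 4 3 11 11 11], max=11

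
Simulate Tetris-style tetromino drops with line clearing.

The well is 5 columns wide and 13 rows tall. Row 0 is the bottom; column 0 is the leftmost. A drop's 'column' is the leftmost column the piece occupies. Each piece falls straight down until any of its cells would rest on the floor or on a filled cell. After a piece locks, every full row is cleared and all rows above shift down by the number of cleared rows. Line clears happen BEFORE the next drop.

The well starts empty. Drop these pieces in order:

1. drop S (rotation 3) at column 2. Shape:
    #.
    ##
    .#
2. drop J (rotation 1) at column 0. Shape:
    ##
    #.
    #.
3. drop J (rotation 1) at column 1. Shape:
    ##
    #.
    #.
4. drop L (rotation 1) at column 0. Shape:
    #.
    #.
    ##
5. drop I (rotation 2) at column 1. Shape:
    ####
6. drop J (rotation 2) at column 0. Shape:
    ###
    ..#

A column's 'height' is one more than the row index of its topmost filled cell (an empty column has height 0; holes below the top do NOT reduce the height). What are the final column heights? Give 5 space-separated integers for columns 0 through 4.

Answer: 9 9 9 2 0

Derivation:
Drop 1: S rot3 at col 2 lands with bottom-row=0; cleared 0 line(s) (total 0); column heights now [0 0 3 2 0], max=3
Drop 2: J rot1 at col 0 lands with bottom-row=0; cleared 0 line(s) (total 0); column heights now [3 3 3 2 0], max=3
Drop 3: J rot1 at col 1 lands with bottom-row=3; cleared 0 line(s) (total 0); column heights now [3 6 6 2 0], max=6
Drop 4: L rot1 at col 0 lands with bottom-row=6; cleared 0 line(s) (total 0); column heights now [9 7 6 2 0], max=9
Drop 5: I rot2 at col 1 lands with bottom-row=7; cleared 1 line(s) (total 1); column heights now [8 7 6 2 0], max=8
Drop 6: J rot2 at col 0 lands with bottom-row=7; cleared 0 line(s) (total 1); column heights now [9 9 9 2 0], max=9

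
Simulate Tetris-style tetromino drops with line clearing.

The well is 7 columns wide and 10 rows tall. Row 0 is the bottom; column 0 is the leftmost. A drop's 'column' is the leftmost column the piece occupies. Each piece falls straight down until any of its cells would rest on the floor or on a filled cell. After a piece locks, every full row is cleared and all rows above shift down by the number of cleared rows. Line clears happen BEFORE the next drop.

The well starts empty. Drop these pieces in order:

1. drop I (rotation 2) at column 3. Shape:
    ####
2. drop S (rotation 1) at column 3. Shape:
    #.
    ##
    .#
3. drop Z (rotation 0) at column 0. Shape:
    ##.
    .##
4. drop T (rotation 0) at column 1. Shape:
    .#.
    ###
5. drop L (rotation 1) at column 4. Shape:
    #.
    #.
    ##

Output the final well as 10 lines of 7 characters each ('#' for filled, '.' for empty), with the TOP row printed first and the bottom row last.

Answer: .......
.......
.......
.......
..#.#..
.####..
...###.
...##..
##..#..
.######

Derivation:
Drop 1: I rot2 at col 3 lands with bottom-row=0; cleared 0 line(s) (total 0); column heights now [0 0 0 1 1 1 1], max=1
Drop 2: S rot1 at col 3 lands with bottom-row=1; cleared 0 line(s) (total 0); column heights now [0 0 0 4 3 1 1], max=4
Drop 3: Z rot0 at col 0 lands with bottom-row=0; cleared 0 line(s) (total 0); column heights now [2 2 1 4 3 1 1], max=4
Drop 4: T rot0 at col 1 lands with bottom-row=4; cleared 0 line(s) (total 0); column heights now [2 5 6 5 3 1 1], max=6
Drop 5: L rot1 at col 4 lands with bottom-row=3; cleared 0 line(s) (total 0); column heights now [2 5 6 5 6 4 1], max=6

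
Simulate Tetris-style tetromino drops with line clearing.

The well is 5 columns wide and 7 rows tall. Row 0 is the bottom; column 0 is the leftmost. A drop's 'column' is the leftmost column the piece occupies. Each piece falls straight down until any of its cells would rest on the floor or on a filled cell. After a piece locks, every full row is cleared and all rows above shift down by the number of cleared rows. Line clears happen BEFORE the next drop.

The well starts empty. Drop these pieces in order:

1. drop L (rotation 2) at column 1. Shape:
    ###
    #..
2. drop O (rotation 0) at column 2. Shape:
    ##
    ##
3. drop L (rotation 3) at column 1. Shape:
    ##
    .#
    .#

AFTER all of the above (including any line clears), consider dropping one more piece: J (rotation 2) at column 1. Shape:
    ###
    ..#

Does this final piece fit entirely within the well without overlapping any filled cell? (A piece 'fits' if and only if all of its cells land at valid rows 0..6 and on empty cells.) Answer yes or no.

Answer: no

Derivation:
Drop 1: L rot2 at col 1 lands with bottom-row=0; cleared 0 line(s) (total 0); column heights now [0 2 2 2 0], max=2
Drop 2: O rot0 at col 2 lands with bottom-row=2; cleared 0 line(s) (total 0); column heights now [0 2 4 4 0], max=4
Drop 3: L rot3 at col 1 lands with bottom-row=4; cleared 0 line(s) (total 0); column heights now [0 7 7 4 0], max=7
Test piece J rot2 at col 1 (width 3): heights before test = [0 7 7 4 0]; fits = False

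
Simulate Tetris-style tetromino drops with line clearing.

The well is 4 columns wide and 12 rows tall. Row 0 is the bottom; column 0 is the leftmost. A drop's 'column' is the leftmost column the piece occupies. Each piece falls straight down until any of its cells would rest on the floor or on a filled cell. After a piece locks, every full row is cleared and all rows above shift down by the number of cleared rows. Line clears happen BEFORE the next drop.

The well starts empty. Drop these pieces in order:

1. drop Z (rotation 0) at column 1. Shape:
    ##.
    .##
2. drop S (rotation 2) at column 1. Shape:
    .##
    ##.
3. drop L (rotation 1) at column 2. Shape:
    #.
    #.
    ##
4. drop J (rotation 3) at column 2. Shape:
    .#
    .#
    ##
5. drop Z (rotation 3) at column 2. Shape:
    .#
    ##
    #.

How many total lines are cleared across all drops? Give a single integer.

Answer: 0

Derivation:
Drop 1: Z rot0 at col 1 lands with bottom-row=0; cleared 0 line(s) (total 0); column heights now [0 2 2 1], max=2
Drop 2: S rot2 at col 1 lands with bottom-row=2; cleared 0 line(s) (total 0); column heights now [0 3 4 4], max=4
Drop 3: L rot1 at col 2 lands with bottom-row=4; cleared 0 line(s) (total 0); column heights now [0 3 7 5], max=7
Drop 4: J rot3 at col 2 lands with bottom-row=7; cleared 0 line(s) (total 0); column heights now [0 3 8 10], max=10
Drop 5: Z rot3 at col 2 lands with bottom-row=9; cleared 0 line(s) (total 0); column heights now [0 3 11 12], max=12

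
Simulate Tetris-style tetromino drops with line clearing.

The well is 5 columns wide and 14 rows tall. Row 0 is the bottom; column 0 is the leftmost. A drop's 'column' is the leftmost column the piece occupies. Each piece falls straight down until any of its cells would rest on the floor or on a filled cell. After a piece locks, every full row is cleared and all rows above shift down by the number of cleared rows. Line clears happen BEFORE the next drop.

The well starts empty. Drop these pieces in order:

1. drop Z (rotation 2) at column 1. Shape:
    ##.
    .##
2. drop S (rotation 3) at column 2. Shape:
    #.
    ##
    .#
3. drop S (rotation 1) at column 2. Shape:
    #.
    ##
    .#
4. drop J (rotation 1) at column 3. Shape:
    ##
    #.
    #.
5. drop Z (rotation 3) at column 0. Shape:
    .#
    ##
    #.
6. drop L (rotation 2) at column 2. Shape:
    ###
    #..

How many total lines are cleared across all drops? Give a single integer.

Drop 1: Z rot2 at col 1 lands with bottom-row=0; cleared 0 line(s) (total 0); column heights now [0 2 2 1 0], max=2
Drop 2: S rot3 at col 2 lands with bottom-row=1; cleared 0 line(s) (total 0); column heights now [0 2 4 3 0], max=4
Drop 3: S rot1 at col 2 lands with bottom-row=3; cleared 0 line(s) (total 0); column heights now [0 2 6 5 0], max=6
Drop 4: J rot1 at col 3 lands with bottom-row=5; cleared 0 line(s) (total 0); column heights now [0 2 6 8 8], max=8
Drop 5: Z rot3 at col 0 lands with bottom-row=1; cleared 0 line(s) (total 0); column heights now [3 4 6 8 8], max=8
Drop 6: L rot2 at col 2 lands with bottom-row=7; cleared 0 line(s) (total 0); column heights now [3 4 9 9 9], max=9

Answer: 0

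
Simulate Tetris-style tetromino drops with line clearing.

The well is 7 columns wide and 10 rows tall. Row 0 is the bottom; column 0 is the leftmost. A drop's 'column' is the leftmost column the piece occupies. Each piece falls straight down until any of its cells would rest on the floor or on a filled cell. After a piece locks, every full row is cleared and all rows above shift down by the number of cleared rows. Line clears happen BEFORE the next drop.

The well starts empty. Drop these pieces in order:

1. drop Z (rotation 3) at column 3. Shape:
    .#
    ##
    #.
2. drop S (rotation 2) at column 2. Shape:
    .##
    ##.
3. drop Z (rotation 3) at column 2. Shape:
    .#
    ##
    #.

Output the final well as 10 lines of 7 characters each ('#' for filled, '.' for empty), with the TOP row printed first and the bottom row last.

Drop 1: Z rot3 at col 3 lands with bottom-row=0; cleared 0 line(s) (total 0); column heights now [0 0 0 2 3 0 0], max=3
Drop 2: S rot2 at col 2 lands with bottom-row=2; cleared 0 line(s) (total 0); column heights now [0 0 3 4 4 0 0], max=4
Drop 3: Z rot3 at col 2 lands with bottom-row=3; cleared 0 line(s) (total 0); column heights now [0 0 5 6 4 0 0], max=6

Answer: .......
.......
.......
.......
...#...
..##...
..###..
..###..
...##..
...#...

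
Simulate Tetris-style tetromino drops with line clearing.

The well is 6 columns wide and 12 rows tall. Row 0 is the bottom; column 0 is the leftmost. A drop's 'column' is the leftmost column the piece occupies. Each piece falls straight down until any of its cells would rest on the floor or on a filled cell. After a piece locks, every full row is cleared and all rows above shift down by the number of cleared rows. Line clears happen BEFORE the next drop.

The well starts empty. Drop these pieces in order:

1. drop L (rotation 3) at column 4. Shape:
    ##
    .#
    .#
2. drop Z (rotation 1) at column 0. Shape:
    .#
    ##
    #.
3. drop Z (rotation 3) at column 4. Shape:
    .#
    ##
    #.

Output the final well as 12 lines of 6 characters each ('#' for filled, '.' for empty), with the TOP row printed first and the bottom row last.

Answer: ......
......
......
......
......
......
.....#
....##
....#.
.#..##
##...#
#....#

Derivation:
Drop 1: L rot3 at col 4 lands with bottom-row=0; cleared 0 line(s) (total 0); column heights now [0 0 0 0 3 3], max=3
Drop 2: Z rot1 at col 0 lands with bottom-row=0; cleared 0 line(s) (total 0); column heights now [2 3 0 0 3 3], max=3
Drop 3: Z rot3 at col 4 lands with bottom-row=3; cleared 0 line(s) (total 0); column heights now [2 3 0 0 5 6], max=6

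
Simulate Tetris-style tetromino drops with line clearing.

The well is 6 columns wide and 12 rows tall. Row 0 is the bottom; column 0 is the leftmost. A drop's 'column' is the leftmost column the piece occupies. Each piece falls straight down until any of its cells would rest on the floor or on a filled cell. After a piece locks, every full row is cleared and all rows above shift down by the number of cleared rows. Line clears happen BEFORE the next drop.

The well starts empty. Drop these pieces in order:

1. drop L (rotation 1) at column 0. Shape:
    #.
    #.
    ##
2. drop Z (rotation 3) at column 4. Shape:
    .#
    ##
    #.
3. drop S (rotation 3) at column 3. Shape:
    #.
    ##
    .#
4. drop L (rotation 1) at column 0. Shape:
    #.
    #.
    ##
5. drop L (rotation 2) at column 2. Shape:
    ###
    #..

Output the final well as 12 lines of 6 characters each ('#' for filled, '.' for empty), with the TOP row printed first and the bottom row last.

Drop 1: L rot1 at col 0 lands with bottom-row=0; cleared 0 line(s) (total 0); column heights now [3 1 0 0 0 0], max=3
Drop 2: Z rot3 at col 4 lands with bottom-row=0; cleared 0 line(s) (total 0); column heights now [3 1 0 0 2 3], max=3
Drop 3: S rot3 at col 3 lands with bottom-row=2; cleared 0 line(s) (total 0); column heights now [3 1 0 5 4 3], max=5
Drop 4: L rot1 at col 0 lands with bottom-row=3; cleared 0 line(s) (total 0); column heights now [6 4 0 5 4 3], max=6
Drop 5: L rot2 at col 2 lands with bottom-row=4; cleared 0 line(s) (total 0); column heights now [6 4 6 6 6 3], max=6

Answer: ......
......
......
......
......
......
#.###.
#.##..
##.##.
#...##
#...##
##..#.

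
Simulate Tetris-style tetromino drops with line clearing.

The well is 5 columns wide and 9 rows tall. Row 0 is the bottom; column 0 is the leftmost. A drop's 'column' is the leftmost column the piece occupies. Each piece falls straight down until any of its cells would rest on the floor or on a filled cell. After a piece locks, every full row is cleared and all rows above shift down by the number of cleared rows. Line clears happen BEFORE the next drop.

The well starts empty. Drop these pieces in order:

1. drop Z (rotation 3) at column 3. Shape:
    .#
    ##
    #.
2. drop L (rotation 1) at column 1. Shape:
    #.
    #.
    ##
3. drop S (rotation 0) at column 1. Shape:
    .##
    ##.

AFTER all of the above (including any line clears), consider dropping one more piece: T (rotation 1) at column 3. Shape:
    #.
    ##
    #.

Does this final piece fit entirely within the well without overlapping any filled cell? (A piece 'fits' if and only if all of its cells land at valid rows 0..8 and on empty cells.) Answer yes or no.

Answer: yes

Derivation:
Drop 1: Z rot3 at col 3 lands with bottom-row=0; cleared 0 line(s) (total 0); column heights now [0 0 0 2 3], max=3
Drop 2: L rot1 at col 1 lands with bottom-row=0; cleared 0 line(s) (total 0); column heights now [0 3 1 2 3], max=3
Drop 3: S rot0 at col 1 lands with bottom-row=3; cleared 0 line(s) (total 0); column heights now [0 4 5 5 3], max=5
Test piece T rot1 at col 3 (width 2): heights before test = [0 4 5 5 3]; fits = True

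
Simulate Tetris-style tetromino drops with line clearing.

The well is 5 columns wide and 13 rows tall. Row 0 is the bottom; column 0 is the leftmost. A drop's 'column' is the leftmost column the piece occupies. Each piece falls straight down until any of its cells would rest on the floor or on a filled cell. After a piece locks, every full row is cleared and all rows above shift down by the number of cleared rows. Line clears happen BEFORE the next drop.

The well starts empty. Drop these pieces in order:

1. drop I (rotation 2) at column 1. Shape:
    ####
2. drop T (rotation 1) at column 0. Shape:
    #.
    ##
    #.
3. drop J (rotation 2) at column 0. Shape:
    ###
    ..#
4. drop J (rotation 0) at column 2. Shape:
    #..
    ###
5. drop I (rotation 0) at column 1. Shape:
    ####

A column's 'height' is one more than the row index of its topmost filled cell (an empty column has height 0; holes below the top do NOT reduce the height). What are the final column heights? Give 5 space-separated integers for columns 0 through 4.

Answer: 3 6 6 6 6

Derivation:
Drop 1: I rot2 at col 1 lands with bottom-row=0; cleared 0 line(s) (total 0); column heights now [0 1 1 1 1], max=1
Drop 2: T rot1 at col 0 lands with bottom-row=0; cleared 1 line(s) (total 1); column heights now [2 1 0 0 0], max=2
Drop 3: J rot2 at col 0 lands with bottom-row=1; cleared 0 line(s) (total 1); column heights now [3 3 3 0 0], max=3
Drop 4: J rot0 at col 2 lands with bottom-row=3; cleared 0 line(s) (total 1); column heights now [3 3 5 4 4], max=5
Drop 5: I rot0 at col 1 lands with bottom-row=5; cleared 0 line(s) (total 1); column heights now [3 6 6 6 6], max=6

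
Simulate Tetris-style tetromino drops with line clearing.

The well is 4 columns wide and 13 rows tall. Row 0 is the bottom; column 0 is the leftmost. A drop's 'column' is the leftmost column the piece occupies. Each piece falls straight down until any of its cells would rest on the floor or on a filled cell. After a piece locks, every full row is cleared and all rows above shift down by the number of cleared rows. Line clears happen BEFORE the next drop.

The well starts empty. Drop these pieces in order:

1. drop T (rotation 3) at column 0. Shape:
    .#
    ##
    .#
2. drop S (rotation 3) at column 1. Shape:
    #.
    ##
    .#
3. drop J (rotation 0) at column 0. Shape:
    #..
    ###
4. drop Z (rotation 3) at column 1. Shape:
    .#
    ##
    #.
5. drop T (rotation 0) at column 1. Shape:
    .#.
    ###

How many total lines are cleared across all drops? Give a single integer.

Answer: 0

Derivation:
Drop 1: T rot3 at col 0 lands with bottom-row=0; cleared 0 line(s) (total 0); column heights now [2 3 0 0], max=3
Drop 2: S rot3 at col 1 lands with bottom-row=2; cleared 0 line(s) (total 0); column heights now [2 5 4 0], max=5
Drop 3: J rot0 at col 0 lands with bottom-row=5; cleared 0 line(s) (total 0); column heights now [7 6 6 0], max=7
Drop 4: Z rot3 at col 1 lands with bottom-row=6; cleared 0 line(s) (total 0); column heights now [7 8 9 0], max=9
Drop 5: T rot0 at col 1 lands with bottom-row=9; cleared 0 line(s) (total 0); column heights now [7 10 11 10], max=11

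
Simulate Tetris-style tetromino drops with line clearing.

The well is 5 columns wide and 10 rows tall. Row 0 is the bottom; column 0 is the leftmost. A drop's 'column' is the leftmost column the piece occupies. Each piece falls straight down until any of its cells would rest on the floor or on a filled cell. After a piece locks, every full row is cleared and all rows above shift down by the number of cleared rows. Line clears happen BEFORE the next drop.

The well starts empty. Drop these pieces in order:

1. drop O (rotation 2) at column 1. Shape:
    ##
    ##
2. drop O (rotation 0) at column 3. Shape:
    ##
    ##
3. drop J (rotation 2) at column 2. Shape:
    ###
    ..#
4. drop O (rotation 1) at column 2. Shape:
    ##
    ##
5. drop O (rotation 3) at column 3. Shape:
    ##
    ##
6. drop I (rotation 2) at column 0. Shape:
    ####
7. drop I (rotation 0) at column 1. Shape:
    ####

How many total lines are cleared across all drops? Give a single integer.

Answer: 0

Derivation:
Drop 1: O rot2 at col 1 lands with bottom-row=0; cleared 0 line(s) (total 0); column heights now [0 2 2 0 0], max=2
Drop 2: O rot0 at col 3 lands with bottom-row=0; cleared 0 line(s) (total 0); column heights now [0 2 2 2 2], max=2
Drop 3: J rot2 at col 2 lands with bottom-row=2; cleared 0 line(s) (total 0); column heights now [0 2 4 4 4], max=4
Drop 4: O rot1 at col 2 lands with bottom-row=4; cleared 0 line(s) (total 0); column heights now [0 2 6 6 4], max=6
Drop 5: O rot3 at col 3 lands with bottom-row=6; cleared 0 line(s) (total 0); column heights now [0 2 6 8 8], max=8
Drop 6: I rot2 at col 0 lands with bottom-row=8; cleared 0 line(s) (total 0); column heights now [9 9 9 9 8], max=9
Drop 7: I rot0 at col 1 lands with bottom-row=9; cleared 0 line(s) (total 0); column heights now [9 10 10 10 10], max=10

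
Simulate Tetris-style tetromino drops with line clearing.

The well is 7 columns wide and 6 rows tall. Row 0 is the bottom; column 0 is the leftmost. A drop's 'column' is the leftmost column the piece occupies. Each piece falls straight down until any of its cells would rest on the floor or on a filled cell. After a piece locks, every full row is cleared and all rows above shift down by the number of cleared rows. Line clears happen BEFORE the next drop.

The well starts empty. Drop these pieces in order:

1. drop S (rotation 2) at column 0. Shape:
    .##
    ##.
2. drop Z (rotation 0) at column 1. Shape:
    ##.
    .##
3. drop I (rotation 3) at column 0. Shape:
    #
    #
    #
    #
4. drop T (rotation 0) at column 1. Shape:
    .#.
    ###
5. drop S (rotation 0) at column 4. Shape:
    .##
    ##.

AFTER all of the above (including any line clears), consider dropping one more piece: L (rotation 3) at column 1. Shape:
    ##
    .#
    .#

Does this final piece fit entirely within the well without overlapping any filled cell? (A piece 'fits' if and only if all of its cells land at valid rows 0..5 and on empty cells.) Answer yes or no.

Answer: no

Derivation:
Drop 1: S rot2 at col 0 lands with bottom-row=0; cleared 0 line(s) (total 0); column heights now [1 2 2 0 0 0 0], max=2
Drop 2: Z rot0 at col 1 lands with bottom-row=2; cleared 0 line(s) (total 0); column heights now [1 4 4 3 0 0 0], max=4
Drop 3: I rot3 at col 0 lands with bottom-row=1; cleared 0 line(s) (total 0); column heights now [5 4 4 3 0 0 0], max=5
Drop 4: T rot0 at col 1 lands with bottom-row=4; cleared 0 line(s) (total 0); column heights now [5 5 6 5 0 0 0], max=6
Drop 5: S rot0 at col 4 lands with bottom-row=0; cleared 0 line(s) (total 0); column heights now [5 5 6 5 1 2 2], max=6
Test piece L rot3 at col 1 (width 2): heights before test = [5 5 6 5 1 2 2]; fits = False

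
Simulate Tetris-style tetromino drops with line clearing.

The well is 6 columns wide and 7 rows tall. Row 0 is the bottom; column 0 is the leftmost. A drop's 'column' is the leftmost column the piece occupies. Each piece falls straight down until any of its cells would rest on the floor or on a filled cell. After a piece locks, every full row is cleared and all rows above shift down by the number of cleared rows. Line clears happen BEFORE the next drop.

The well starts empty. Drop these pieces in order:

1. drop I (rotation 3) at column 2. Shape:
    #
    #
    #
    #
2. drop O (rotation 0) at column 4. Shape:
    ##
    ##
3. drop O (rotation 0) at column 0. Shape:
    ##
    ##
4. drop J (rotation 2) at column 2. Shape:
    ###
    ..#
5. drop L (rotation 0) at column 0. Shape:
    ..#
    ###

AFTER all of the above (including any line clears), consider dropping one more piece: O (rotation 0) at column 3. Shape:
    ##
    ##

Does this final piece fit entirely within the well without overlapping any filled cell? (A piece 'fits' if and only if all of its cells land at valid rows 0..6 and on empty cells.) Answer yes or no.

Answer: yes

Derivation:
Drop 1: I rot3 at col 2 lands with bottom-row=0; cleared 0 line(s) (total 0); column heights now [0 0 4 0 0 0], max=4
Drop 2: O rot0 at col 4 lands with bottom-row=0; cleared 0 line(s) (total 0); column heights now [0 0 4 0 2 2], max=4
Drop 3: O rot0 at col 0 lands with bottom-row=0; cleared 0 line(s) (total 0); column heights now [2 2 4 0 2 2], max=4
Drop 4: J rot2 at col 2 lands with bottom-row=3; cleared 0 line(s) (total 0); column heights now [2 2 5 5 5 2], max=5
Drop 5: L rot0 at col 0 lands with bottom-row=5; cleared 0 line(s) (total 0); column heights now [6 6 7 5 5 2], max=7
Test piece O rot0 at col 3 (width 2): heights before test = [6 6 7 5 5 2]; fits = True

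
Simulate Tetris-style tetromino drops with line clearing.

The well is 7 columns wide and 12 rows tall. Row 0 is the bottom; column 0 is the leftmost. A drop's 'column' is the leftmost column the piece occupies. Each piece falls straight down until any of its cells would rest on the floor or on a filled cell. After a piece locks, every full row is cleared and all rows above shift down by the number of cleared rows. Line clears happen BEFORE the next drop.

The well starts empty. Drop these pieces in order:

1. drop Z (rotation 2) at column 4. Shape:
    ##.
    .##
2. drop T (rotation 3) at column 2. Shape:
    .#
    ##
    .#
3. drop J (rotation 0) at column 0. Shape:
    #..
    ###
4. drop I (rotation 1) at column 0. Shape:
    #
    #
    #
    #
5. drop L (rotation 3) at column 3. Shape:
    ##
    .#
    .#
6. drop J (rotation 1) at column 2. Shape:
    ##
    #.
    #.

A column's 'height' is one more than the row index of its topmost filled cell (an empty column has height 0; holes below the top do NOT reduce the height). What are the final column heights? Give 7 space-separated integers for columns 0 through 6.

Answer: 8 3 6 6 5 2 1

Derivation:
Drop 1: Z rot2 at col 4 lands with bottom-row=0; cleared 0 line(s) (total 0); column heights now [0 0 0 0 2 2 1], max=2
Drop 2: T rot3 at col 2 lands with bottom-row=0; cleared 0 line(s) (total 0); column heights now [0 0 2 3 2 2 1], max=3
Drop 3: J rot0 at col 0 lands with bottom-row=2; cleared 0 line(s) (total 0); column heights now [4 3 3 3 2 2 1], max=4
Drop 4: I rot1 at col 0 lands with bottom-row=4; cleared 0 line(s) (total 0); column heights now [8 3 3 3 2 2 1], max=8
Drop 5: L rot3 at col 3 lands with bottom-row=2; cleared 0 line(s) (total 0); column heights now [8 3 3 5 5 2 1], max=8
Drop 6: J rot1 at col 2 lands with bottom-row=3; cleared 0 line(s) (total 0); column heights now [8 3 6 6 5 2 1], max=8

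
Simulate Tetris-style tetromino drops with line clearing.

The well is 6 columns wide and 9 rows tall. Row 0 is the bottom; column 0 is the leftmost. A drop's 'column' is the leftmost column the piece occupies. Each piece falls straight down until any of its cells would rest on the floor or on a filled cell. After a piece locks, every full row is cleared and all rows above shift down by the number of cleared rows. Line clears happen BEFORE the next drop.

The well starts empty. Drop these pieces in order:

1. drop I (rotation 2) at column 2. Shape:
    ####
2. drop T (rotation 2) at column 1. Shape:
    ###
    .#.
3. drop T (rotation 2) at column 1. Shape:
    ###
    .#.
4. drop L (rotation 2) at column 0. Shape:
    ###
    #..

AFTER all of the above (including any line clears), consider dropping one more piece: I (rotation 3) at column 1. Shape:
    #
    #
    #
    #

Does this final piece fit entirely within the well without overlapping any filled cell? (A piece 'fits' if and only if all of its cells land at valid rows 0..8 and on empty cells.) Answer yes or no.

Drop 1: I rot2 at col 2 lands with bottom-row=0; cleared 0 line(s) (total 0); column heights now [0 0 1 1 1 1], max=1
Drop 2: T rot2 at col 1 lands with bottom-row=1; cleared 0 line(s) (total 0); column heights now [0 3 3 3 1 1], max=3
Drop 3: T rot2 at col 1 lands with bottom-row=3; cleared 0 line(s) (total 0); column heights now [0 5 5 5 1 1], max=5
Drop 4: L rot2 at col 0 lands with bottom-row=4; cleared 0 line(s) (total 0); column heights now [6 6 6 5 1 1], max=6
Test piece I rot3 at col 1 (width 1): heights before test = [6 6 6 5 1 1]; fits = False

Answer: no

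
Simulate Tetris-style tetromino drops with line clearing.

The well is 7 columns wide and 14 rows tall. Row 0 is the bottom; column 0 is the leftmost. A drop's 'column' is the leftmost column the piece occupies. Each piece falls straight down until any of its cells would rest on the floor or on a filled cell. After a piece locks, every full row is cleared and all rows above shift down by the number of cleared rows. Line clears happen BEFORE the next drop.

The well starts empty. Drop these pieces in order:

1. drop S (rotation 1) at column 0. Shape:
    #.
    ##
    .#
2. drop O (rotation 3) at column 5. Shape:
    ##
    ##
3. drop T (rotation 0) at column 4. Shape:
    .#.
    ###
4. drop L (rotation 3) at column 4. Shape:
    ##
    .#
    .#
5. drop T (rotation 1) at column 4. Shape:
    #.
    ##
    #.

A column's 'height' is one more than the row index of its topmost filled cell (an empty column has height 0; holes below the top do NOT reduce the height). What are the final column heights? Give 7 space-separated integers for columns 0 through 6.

Drop 1: S rot1 at col 0 lands with bottom-row=0; cleared 0 line(s) (total 0); column heights now [3 2 0 0 0 0 0], max=3
Drop 2: O rot3 at col 5 lands with bottom-row=0; cleared 0 line(s) (total 0); column heights now [3 2 0 0 0 2 2], max=3
Drop 3: T rot0 at col 4 lands with bottom-row=2; cleared 0 line(s) (total 0); column heights now [3 2 0 0 3 4 3], max=4
Drop 4: L rot3 at col 4 lands with bottom-row=4; cleared 0 line(s) (total 0); column heights now [3 2 0 0 7 7 3], max=7
Drop 5: T rot1 at col 4 lands with bottom-row=7; cleared 0 line(s) (total 0); column heights now [3 2 0 0 10 9 3], max=10

Answer: 3 2 0 0 10 9 3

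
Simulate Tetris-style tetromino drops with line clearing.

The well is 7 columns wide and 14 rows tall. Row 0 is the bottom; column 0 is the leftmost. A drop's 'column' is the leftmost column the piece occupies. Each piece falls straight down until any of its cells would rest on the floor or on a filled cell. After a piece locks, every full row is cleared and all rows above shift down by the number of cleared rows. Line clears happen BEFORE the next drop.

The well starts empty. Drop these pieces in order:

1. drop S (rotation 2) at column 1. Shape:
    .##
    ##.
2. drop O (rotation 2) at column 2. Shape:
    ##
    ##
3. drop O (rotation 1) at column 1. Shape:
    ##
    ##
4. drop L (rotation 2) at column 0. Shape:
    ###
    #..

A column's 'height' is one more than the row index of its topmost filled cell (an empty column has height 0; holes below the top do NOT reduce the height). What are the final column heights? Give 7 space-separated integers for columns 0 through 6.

Drop 1: S rot2 at col 1 lands with bottom-row=0; cleared 0 line(s) (total 0); column heights now [0 1 2 2 0 0 0], max=2
Drop 2: O rot2 at col 2 lands with bottom-row=2; cleared 0 line(s) (total 0); column heights now [0 1 4 4 0 0 0], max=4
Drop 3: O rot1 at col 1 lands with bottom-row=4; cleared 0 line(s) (total 0); column heights now [0 6 6 4 0 0 0], max=6
Drop 4: L rot2 at col 0 lands with bottom-row=5; cleared 0 line(s) (total 0); column heights now [7 7 7 4 0 0 0], max=7

Answer: 7 7 7 4 0 0 0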